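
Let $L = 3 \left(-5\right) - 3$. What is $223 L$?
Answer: $-4014$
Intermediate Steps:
$L = -18$ ($L = -15 - 3 = -18$)
$223 L = 223 \left(-18\right) = -4014$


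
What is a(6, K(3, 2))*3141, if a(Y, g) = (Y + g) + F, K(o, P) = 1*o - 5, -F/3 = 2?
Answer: -6282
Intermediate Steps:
F = -6 (F = -3*2 = -6)
K(o, P) = -5 + o (K(o, P) = o - 5 = -5 + o)
a(Y, g) = -6 + Y + g (a(Y, g) = (Y + g) - 6 = -6 + Y + g)
a(6, K(3, 2))*3141 = (-6 + 6 + (-5 + 3))*3141 = (-6 + 6 - 2)*3141 = -2*3141 = -6282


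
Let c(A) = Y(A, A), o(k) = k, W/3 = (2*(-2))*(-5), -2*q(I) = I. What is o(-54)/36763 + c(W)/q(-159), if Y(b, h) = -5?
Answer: -376216/5845317 ≈ -0.064362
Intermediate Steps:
q(I) = -I/2
W = 60 (W = 3*((2*(-2))*(-5)) = 3*(-4*(-5)) = 3*20 = 60)
c(A) = -5
o(-54)/36763 + c(W)/q(-159) = -54/36763 - 5/((-½*(-159))) = -54*1/36763 - 5/159/2 = -54/36763 - 5*2/159 = -54/36763 - 10/159 = -376216/5845317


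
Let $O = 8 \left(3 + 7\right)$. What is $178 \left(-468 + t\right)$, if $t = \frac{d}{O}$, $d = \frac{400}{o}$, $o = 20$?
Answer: $- \frac{166519}{2} \approx -83260.0$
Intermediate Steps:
$O = 80$ ($O = 8 \cdot 10 = 80$)
$d = 20$ ($d = \frac{400}{20} = 400 \cdot \frac{1}{20} = 20$)
$t = \frac{1}{4}$ ($t = \frac{20}{80} = 20 \cdot \frac{1}{80} = \frac{1}{4} \approx 0.25$)
$178 \left(-468 + t\right) = 178 \left(-468 + \frac{1}{4}\right) = 178 \left(- \frac{1871}{4}\right) = - \frac{166519}{2}$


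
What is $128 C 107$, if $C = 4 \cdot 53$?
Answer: $2903552$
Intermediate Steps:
$C = 212$
$128 C 107 = 128 \cdot 212 \cdot 107 = 27136 \cdot 107 = 2903552$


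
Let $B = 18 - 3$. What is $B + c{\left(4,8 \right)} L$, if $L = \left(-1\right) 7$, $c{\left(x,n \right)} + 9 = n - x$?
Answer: $50$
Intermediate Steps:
$c{\left(x,n \right)} = -9 + n - x$ ($c{\left(x,n \right)} = -9 + \left(n - x\right) = -9 + n - x$)
$B = 15$ ($B = 18 - 3 = 15$)
$L = -7$
$B + c{\left(4,8 \right)} L = 15 + \left(-9 + 8 - 4\right) \left(-7\right) = 15 - -35 = 15 + 35 = 50$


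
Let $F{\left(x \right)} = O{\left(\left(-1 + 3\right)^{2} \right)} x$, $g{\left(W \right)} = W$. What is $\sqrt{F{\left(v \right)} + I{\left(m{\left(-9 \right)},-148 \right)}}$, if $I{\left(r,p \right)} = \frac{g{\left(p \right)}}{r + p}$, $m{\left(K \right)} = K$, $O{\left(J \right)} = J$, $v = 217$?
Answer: $\frac{2 \sqrt{5354642}}{157} \approx 29.478$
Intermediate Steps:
$F{\left(x \right)} = 4 x$ ($F{\left(x \right)} = \left(-1 + 3\right)^{2} x = 2^{2} x = 4 x$)
$I{\left(r,p \right)} = \frac{p}{p + r}$ ($I{\left(r,p \right)} = \frac{p}{r + p} = \frac{p}{p + r}$)
$\sqrt{F{\left(v \right)} + I{\left(m{\left(-9 \right)},-148 \right)}} = \sqrt{4 \cdot 217 - \frac{148}{-148 - 9}} = \sqrt{868 - \frac{148}{-157}} = \sqrt{868 - - \frac{148}{157}} = \sqrt{868 + \frac{148}{157}} = \sqrt{\frac{136424}{157}} = \frac{2 \sqrt{5354642}}{157}$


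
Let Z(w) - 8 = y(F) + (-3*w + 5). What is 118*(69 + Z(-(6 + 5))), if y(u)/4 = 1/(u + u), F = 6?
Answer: 40828/3 ≈ 13609.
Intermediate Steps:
y(u) = 2/u (y(u) = 4/(u + u) = 4/((2*u)) = 4*(1/(2*u)) = 2/u)
Z(w) = 40/3 - 3*w (Z(w) = 8 + (2/6 + (-3*w + 5)) = 8 + (2*(⅙) + (5 - 3*w)) = 8 + (⅓ + (5 - 3*w)) = 8 + (16/3 - 3*w) = 40/3 - 3*w)
118*(69 + Z(-(6 + 5))) = 118*(69 + (40/3 - (-3)*(6 + 5))) = 118*(69 + (40/3 - (-3)*11)) = 118*(69 + (40/3 - 3*(-11))) = 118*(69 + (40/3 + 33)) = 118*(69 + 139/3) = 118*(346/3) = 40828/3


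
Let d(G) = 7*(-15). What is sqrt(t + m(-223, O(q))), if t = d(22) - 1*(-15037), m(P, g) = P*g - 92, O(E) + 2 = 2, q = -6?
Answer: 2*sqrt(3710) ≈ 121.82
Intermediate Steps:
d(G) = -105
O(E) = 0 (O(E) = -2 + 2 = 0)
m(P, g) = -92 + P*g
t = 14932 (t = -105 - 1*(-15037) = -105 + 15037 = 14932)
sqrt(t + m(-223, O(q))) = sqrt(14932 + (-92 - 223*0)) = sqrt(14932 + (-92 + 0)) = sqrt(14932 - 92) = sqrt(14840) = 2*sqrt(3710)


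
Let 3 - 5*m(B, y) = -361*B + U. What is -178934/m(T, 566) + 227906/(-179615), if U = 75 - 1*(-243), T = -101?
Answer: 76157340497/3302760620 ≈ 23.059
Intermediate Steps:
U = 318 (U = 75 + 243 = 318)
m(B, y) = -63 + 361*B/5 (m(B, y) = ⅗ - (-361*B + 318)/5 = ⅗ - (318 - 361*B)/5 = ⅗ + (-318/5 + 361*B/5) = -63 + 361*B/5)
-178934/m(T, 566) + 227906/(-179615) = -178934/(-63 + (361/5)*(-101)) + 227906/(-179615) = -178934/(-63 - 36461/5) + 227906*(-1/179615) = -178934/(-36776/5) - 227906/179615 = -178934*(-5/36776) - 227906/179615 = 447335/18388 - 227906/179615 = 76157340497/3302760620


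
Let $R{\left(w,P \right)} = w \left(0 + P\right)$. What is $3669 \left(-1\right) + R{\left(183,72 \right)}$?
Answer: $9507$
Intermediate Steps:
$R{\left(w,P \right)} = P w$ ($R{\left(w,P \right)} = w P = P w$)
$3669 \left(-1\right) + R{\left(183,72 \right)} = 3669 \left(-1\right) + 72 \cdot 183 = -3669 + 13176 = 9507$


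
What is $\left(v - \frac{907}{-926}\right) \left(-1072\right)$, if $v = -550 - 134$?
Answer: $\frac{339007672}{463} \approx 7.322 \cdot 10^{5}$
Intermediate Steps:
$v = -684$
$\left(v - \frac{907}{-926}\right) \left(-1072\right) = \left(-684 - \frac{907}{-926}\right) \left(-1072\right) = \left(-684 - - \frac{907}{926}\right) \left(-1072\right) = \left(-684 + \frac{907}{926}\right) \left(-1072\right) = \left(- \frac{632477}{926}\right) \left(-1072\right) = \frac{339007672}{463}$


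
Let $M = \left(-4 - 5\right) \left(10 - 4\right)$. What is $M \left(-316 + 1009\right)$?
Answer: $-37422$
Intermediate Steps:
$M = -54$ ($M = \left(-9\right) 6 = -54$)
$M \left(-316 + 1009\right) = - 54 \left(-316 + 1009\right) = \left(-54\right) 693 = -37422$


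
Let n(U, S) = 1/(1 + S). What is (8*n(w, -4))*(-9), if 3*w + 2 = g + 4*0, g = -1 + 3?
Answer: 24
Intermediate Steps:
g = 2
w = 0 (w = -2/3 + (2 + 4*0)/3 = -2/3 + (2 + 0)/3 = -2/3 + (1/3)*2 = -2/3 + 2/3 = 0)
(8*n(w, -4))*(-9) = (8/(1 - 4))*(-9) = (8/(-3))*(-9) = (8*(-1/3))*(-9) = -8/3*(-9) = 24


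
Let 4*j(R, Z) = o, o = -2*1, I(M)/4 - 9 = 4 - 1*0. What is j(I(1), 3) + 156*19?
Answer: 5927/2 ≈ 2963.5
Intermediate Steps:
I(M) = 52 (I(M) = 36 + 4*(4 - 1*0) = 36 + 4*(4 + 0) = 36 + 4*4 = 36 + 16 = 52)
o = -2
j(R, Z) = -½ (j(R, Z) = (¼)*(-2) = -½)
j(I(1), 3) + 156*19 = -½ + 156*19 = -½ + 2964 = 5927/2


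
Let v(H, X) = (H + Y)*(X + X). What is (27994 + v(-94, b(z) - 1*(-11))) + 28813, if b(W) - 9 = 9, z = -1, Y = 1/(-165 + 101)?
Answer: 1643331/32 ≈ 51354.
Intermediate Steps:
Y = -1/64 (Y = 1/(-64) = -1/64 ≈ -0.015625)
b(W) = 18 (b(W) = 9 + 9 = 18)
v(H, X) = 2*X*(-1/64 + H) (v(H, X) = (H - 1/64)*(X + X) = (-1/64 + H)*(2*X) = 2*X*(-1/64 + H))
(27994 + v(-94, b(z) - 1*(-11))) + 28813 = (27994 + (18 - 1*(-11))*(-1 + 64*(-94))/32) + 28813 = (27994 + (18 + 11)*(-1 - 6016)/32) + 28813 = (27994 + (1/32)*29*(-6017)) + 28813 = (27994 - 174493/32) + 28813 = 721315/32 + 28813 = 1643331/32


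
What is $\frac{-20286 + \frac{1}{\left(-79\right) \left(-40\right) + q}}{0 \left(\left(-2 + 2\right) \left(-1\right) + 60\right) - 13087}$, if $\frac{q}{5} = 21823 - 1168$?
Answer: $\frac{2159140409}{1392914845} \approx 1.5501$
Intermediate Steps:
$q = 103275$ ($q = 5 \left(21823 - 1168\right) = 5 \cdot 20655 = 103275$)
$\frac{-20286 + \frac{1}{\left(-79\right) \left(-40\right) + q}}{0 \left(\left(-2 + 2\right) \left(-1\right) + 60\right) - 13087} = \frac{-20286 + \frac{1}{\left(-79\right) \left(-40\right) + 103275}}{0 \left(\left(-2 + 2\right) \left(-1\right) + 60\right) - 13087} = \frac{-20286 + \frac{1}{3160 + 103275}}{0 \left(0 \left(-1\right) + 60\right) - 13087} = \frac{-20286 + \frac{1}{106435}}{0 \left(0 + 60\right) - 13087} = \frac{-20286 + \frac{1}{106435}}{0 \cdot 60 - 13087} = - \frac{2159140409}{106435 \left(0 - 13087\right)} = - \frac{2159140409}{106435 \left(-13087\right)} = \left(- \frac{2159140409}{106435}\right) \left(- \frac{1}{13087}\right) = \frac{2159140409}{1392914845}$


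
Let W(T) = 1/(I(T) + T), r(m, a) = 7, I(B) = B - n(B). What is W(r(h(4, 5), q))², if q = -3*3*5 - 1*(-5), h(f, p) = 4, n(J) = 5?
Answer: 1/81 ≈ 0.012346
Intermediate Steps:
q = -40 (q = -9*5 + 5 = -45 + 5 = -40)
I(B) = -5 + B (I(B) = B - 1*5 = B - 5 = -5 + B)
W(T) = 1/(-5 + 2*T) (W(T) = 1/((-5 + T) + T) = 1/(-5 + 2*T))
W(r(h(4, 5), q))² = (1/(-5 + 2*7))² = (1/(-5 + 14))² = (1/9)² = (⅑)² = 1/81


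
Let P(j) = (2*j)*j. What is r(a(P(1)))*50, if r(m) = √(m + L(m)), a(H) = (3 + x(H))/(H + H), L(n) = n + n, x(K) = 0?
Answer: 75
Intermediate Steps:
P(j) = 2*j²
L(n) = 2*n
a(H) = 3/(2*H) (a(H) = (3 + 0)/(H + H) = 3/((2*H)) = 3*(1/(2*H)) = 3/(2*H))
r(m) = √3*√m (r(m) = √(m + 2*m) = √(3*m) = √3*√m)
r(a(P(1)))*50 = (√3*√(3/(2*((2*1²)))))*50 = (√3*√(3/(2*((2*1)))))*50 = (√3*√((3/2)/2))*50 = (√3*√((3/2)*(½)))*50 = (√3*√(¾))*50 = (√3*(√3/2))*50 = (3/2)*50 = 75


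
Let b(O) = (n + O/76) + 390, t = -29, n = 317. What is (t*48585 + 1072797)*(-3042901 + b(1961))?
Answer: 19430912372886/19 ≈ 1.0227e+12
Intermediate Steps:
b(O) = 707 + O/76 (b(O) = (317 + O/76) + 390 = 707 + O/76)
(t*48585 + 1072797)*(-3042901 + b(1961)) = (-29*48585 + 1072797)*(-3042901 + (707 + (1/76)*1961)) = (-1408965 + 1072797)*(-3042901 + (707 + 1961/76)) = -336168*(-3042901 + 55693/76) = -336168*(-231204783/76) = 19430912372886/19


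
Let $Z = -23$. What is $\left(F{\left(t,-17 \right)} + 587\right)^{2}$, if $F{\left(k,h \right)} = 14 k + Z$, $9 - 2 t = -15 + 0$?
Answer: $535824$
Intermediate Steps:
$t = 12$ ($t = \frac{9}{2} - \frac{-15 + 0}{2} = \frac{9}{2} - - \frac{15}{2} = \frac{9}{2} + \frac{15}{2} = 12$)
$F{\left(k,h \right)} = -23 + 14 k$ ($F{\left(k,h \right)} = 14 k - 23 = -23 + 14 k$)
$\left(F{\left(t,-17 \right)} + 587\right)^{2} = \left(\left(-23 + 14 \cdot 12\right) + 587\right)^{2} = \left(\left(-23 + 168\right) + 587\right)^{2} = \left(145 + 587\right)^{2} = 732^{2} = 535824$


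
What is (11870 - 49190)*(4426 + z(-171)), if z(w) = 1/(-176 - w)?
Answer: -165170856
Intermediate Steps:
(11870 - 49190)*(4426 + z(-171)) = (11870 - 49190)*(4426 - 1/(176 - 171)) = -37320*(4426 - 1/5) = -37320*(4426 - 1*⅕) = -37320*(4426 - ⅕) = -37320*22129/5 = -165170856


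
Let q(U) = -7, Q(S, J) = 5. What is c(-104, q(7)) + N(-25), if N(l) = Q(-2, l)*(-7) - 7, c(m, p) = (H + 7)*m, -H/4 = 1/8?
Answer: -718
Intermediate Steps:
H = -1/2 (H = -4/8 = -4*1/8 = -1/2 ≈ -0.50000)
c(m, p) = 13*m/2 (c(m, p) = (-1/2 + 7)*m = 13*m/2)
N(l) = -42 (N(l) = 5*(-7) - 7 = -35 - 7 = -42)
c(-104, q(7)) + N(-25) = (13/2)*(-104) - 42 = -676 - 42 = -718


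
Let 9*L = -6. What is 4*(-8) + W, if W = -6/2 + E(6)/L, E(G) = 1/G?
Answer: -141/4 ≈ -35.250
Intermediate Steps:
L = -2/3 (L = (1/9)*(-6) = -2/3 ≈ -0.66667)
W = -13/4 (W = -6/2 + 1/(6*(-2/3)) = -6*1/2 + (1/6)*(-3/2) = -3 - 1/4 = -13/4 ≈ -3.2500)
4*(-8) + W = 4*(-8) - 13/4 = -32 - 13/4 = -141/4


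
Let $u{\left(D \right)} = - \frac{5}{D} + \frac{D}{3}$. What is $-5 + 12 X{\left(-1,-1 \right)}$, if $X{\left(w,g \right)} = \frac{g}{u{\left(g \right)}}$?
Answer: $- \frac{53}{7} \approx -7.5714$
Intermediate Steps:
$u{\left(D \right)} = - \frac{5}{D} + \frac{D}{3}$ ($u{\left(D \right)} = - \frac{5}{D} + D \frac{1}{3} = - \frac{5}{D} + \frac{D}{3}$)
$X{\left(w,g \right)} = \frac{g}{- \frac{5}{g} + \frac{g}{3}}$
$-5 + 12 X{\left(-1,-1 \right)} = -5 + 12 \frac{3 \left(-1\right)^{2}}{-15 + \left(-1\right)^{2}} = -5 + 12 \cdot 3 \cdot 1 \frac{1}{-15 + 1} = -5 + 12 \cdot 3 \cdot 1 \frac{1}{-14} = -5 + 12 \cdot 3 \cdot 1 \left(- \frac{1}{14}\right) = -5 + 12 \left(- \frac{3}{14}\right) = -5 - \frac{18}{7} = - \frac{53}{7}$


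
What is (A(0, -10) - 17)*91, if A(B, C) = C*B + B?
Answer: -1547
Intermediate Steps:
A(B, C) = B + B*C (A(B, C) = B*C + B = B + B*C)
(A(0, -10) - 17)*91 = (0*(1 - 10) - 17)*91 = (0*(-9) - 17)*91 = (0 - 17)*91 = -17*91 = -1547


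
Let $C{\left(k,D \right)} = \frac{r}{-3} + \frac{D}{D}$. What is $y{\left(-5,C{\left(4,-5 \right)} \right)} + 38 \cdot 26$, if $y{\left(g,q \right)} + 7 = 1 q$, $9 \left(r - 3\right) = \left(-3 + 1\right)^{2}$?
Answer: $\frac{26483}{27} \approx 980.85$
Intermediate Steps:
$r = \frac{31}{9}$ ($r = 3 + \frac{\left(-3 + 1\right)^{2}}{9} = 3 + \frac{\left(-2\right)^{2}}{9} = 3 + \frac{1}{9} \cdot 4 = 3 + \frac{4}{9} = \frac{31}{9} \approx 3.4444$)
$C{\left(k,D \right)} = - \frac{4}{27}$ ($C{\left(k,D \right)} = \frac{31}{9 \left(-3\right)} + \frac{D}{D} = \frac{31}{9} \left(- \frac{1}{3}\right) + 1 = - \frac{31}{27} + 1 = - \frac{4}{27}$)
$y{\left(g,q \right)} = -7 + q$ ($y{\left(g,q \right)} = -7 + 1 q = -7 + q$)
$y{\left(-5,C{\left(4,-5 \right)} \right)} + 38 \cdot 26 = \left(-7 - \frac{4}{27}\right) + 38 \cdot 26 = - \frac{193}{27} + 988 = \frac{26483}{27}$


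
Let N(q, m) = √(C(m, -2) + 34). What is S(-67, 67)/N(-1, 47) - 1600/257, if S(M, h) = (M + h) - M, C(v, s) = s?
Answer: -1600/257 + 67*√2/8 ≈ 5.6184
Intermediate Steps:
N(q, m) = 4*√2 (N(q, m) = √(-2 + 34) = √32 = 4*√2)
S(M, h) = h
S(-67, 67)/N(-1, 47) - 1600/257 = 67/((4*√2)) - 1600/257 = 67*(√2/8) - 1600*1/257 = 67*√2/8 - 1600/257 = -1600/257 + 67*√2/8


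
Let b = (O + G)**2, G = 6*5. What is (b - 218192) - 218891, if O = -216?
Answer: -402487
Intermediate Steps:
G = 30
b = 34596 (b = (-216 + 30)**2 = (-186)**2 = 34596)
(b - 218192) - 218891 = (34596 - 218192) - 218891 = -183596 - 218891 = -402487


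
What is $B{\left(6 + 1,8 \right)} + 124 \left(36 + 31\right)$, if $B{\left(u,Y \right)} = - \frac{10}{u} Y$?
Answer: $\frac{58076}{7} \approx 8296.6$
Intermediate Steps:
$B{\left(u,Y \right)} = - \frac{10 Y}{u}$
$B{\left(6 + 1,8 \right)} + 124 \left(36 + 31\right) = \left(-10\right) 8 \frac{1}{6 + 1} + 124 \left(36 + 31\right) = \left(-10\right) 8 \cdot \frac{1}{7} + 124 \cdot 67 = \left(-10\right) 8 \cdot \frac{1}{7} + 8308 = - \frac{80}{7} + 8308 = \frac{58076}{7}$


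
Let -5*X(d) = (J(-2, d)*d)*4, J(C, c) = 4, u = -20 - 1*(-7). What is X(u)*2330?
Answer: 96928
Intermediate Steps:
u = -13 (u = -20 + 7 = -13)
X(d) = -16*d/5 (X(d) = -4*d*4/5 = -16*d/5)
X(u)*2330 = -16/5*(-13)*2330 = (208/5)*2330 = 96928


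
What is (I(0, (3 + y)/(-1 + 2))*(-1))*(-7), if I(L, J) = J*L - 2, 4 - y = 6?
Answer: -14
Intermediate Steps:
y = -2 (y = 4 - 1*6 = 4 - 6 = -2)
I(L, J) = -2 + J*L
(I(0, (3 + y)/(-1 + 2))*(-1))*(-7) = ((-2 + ((3 - 2)/(-1 + 2))*0)*(-1))*(-7) = ((-2 + (1/1)*0)*(-1))*(-7) = ((-2 + (1*1)*0)*(-1))*(-7) = ((-2 + 1*0)*(-1))*(-7) = ((-2 + 0)*(-1))*(-7) = -2*(-1)*(-7) = 2*(-7) = -14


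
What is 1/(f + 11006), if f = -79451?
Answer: -1/68445 ≈ -1.4610e-5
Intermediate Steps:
1/(f + 11006) = 1/(-79451 + 11006) = 1/(-68445) = -1/68445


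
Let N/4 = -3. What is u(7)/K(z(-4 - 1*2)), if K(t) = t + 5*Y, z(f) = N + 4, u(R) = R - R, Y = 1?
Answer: 0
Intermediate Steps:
u(R) = 0
N = -12 (N = 4*(-3) = -12)
z(f) = -8 (z(f) = -12 + 4 = -8)
K(t) = 5 + t (K(t) = t + 5*1 = t + 5 = 5 + t)
u(7)/K(z(-4 - 1*2)) = 0/(5 - 8) = 0/(-3) = 0*(-⅓) = 0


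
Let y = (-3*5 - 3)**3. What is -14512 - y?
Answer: -8680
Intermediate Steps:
y = -5832 (y = (-15 - 3)**3 = (-18)**3 = -5832)
-14512 - y = -14512 - 1*(-5832) = -14512 + 5832 = -8680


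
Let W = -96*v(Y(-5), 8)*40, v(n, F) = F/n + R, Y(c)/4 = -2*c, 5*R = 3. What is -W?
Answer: 3072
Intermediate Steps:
R = ⅗ (R = (⅕)*3 = ⅗ ≈ 0.60000)
Y(c) = -8*c (Y(c) = 4*(-2*c) = -8*c)
v(n, F) = ⅗ + F/n (v(n, F) = F/n + ⅗ = ⅗ + F/n)
W = -3072 (W = -96*(⅗ + 8/((-8*(-5))))*40 = -96*(⅗ + 8/40)*40 = -96*(⅗ + 8*(1/40))*40 = -96*(⅗ + ⅕)*40 = -96*⅘*40 = -384/5*40 = -3072)
-W = -1*(-3072) = 3072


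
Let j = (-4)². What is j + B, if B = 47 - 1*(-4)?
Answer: 67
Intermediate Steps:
j = 16
B = 51 (B = 47 + 4 = 51)
j + B = 16 + 51 = 67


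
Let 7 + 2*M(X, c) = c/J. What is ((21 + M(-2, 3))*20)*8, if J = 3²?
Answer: 8480/3 ≈ 2826.7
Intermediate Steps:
J = 9
M(X, c) = -7/2 + c/18 (M(X, c) = -7/2 + (c/9)/2 = -7/2 + c/18)
((21 + M(-2, 3))*20)*8 = ((21 + (-7/2 + (1/18)*3))*20)*8 = ((21 + (-7/2 + ⅙))*20)*8 = ((21 - 10/3)*20)*8 = ((53/3)*20)*8 = (1060/3)*8 = 8480/3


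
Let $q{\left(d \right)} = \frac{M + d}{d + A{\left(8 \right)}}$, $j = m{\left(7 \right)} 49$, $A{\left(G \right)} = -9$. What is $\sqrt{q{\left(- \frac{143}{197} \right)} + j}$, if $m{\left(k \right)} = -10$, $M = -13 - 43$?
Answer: $\frac{i \sqrt{444351535}}{958} \approx 22.004 i$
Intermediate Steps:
$M = -56$ ($M = -13 - 43 = -56$)
$j = -490$ ($j = \left(-10\right) 49 = -490$)
$q{\left(d \right)} = \frac{-56 + d}{-9 + d}$ ($q{\left(d \right)} = \frac{-56 + d}{d - 9} = \frac{-56 + d}{-9 + d}$)
$\sqrt{q{\left(- \frac{143}{197} \right)} + j} = \sqrt{\frac{-56 - \frac{143}{197}}{-9 - \frac{143}{197}} - 490} = \sqrt{\frac{1}{- \frac{1916}{197}} \left(- \frac{11175}{197}\right) - 490} = \sqrt{\left(- \frac{197}{1916}\right) \left(- \frac{11175}{197}\right) - 490} = \sqrt{\frac{11175}{1916} - 490} = \sqrt{- \frac{927665}{1916}} = \frac{i \sqrt{444351535}}{958}$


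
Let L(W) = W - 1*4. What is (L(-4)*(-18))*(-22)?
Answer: -3168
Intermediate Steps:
L(W) = -4 + W (L(W) = W - 4 = -4 + W)
(L(-4)*(-18))*(-22) = ((-4 - 4)*(-18))*(-22) = -8*(-18)*(-22) = 144*(-22) = -3168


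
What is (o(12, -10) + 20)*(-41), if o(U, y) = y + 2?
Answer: -492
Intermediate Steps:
o(U, y) = 2 + y
(o(12, -10) + 20)*(-41) = ((2 - 10) + 20)*(-41) = (-8 + 20)*(-41) = 12*(-41) = -492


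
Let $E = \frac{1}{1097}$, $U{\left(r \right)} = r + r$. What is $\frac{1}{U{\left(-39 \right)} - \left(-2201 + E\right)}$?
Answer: $\frac{1097}{2328930} \approx 0.00047103$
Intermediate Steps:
$U{\left(r \right)} = 2 r$
$E = \frac{1}{1097} \approx 0.00091158$
$\frac{1}{U{\left(-39 \right)} - \left(-2201 + E\right)} = \frac{1}{2 \left(-39\right) + \left(2201 - \frac{1}{1097}\right)} = \frac{1}{-78 + \left(2201 - \frac{1}{1097}\right)} = \frac{1}{-78 + \frac{2414496}{1097}} = \frac{1}{\frac{2328930}{1097}} = \frac{1097}{2328930}$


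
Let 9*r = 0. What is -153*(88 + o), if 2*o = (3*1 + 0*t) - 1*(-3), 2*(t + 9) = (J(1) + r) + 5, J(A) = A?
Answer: -13923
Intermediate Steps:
r = 0 (r = (⅑)*0 = 0)
t = -6 (t = -9 + ((1 + 0) + 5)/2 = -9 + (1 + 5)/2 = -9 + (½)*6 = -9 + 3 = -6)
o = 3 (o = ((3*1 + 0*(-6)) - 1*(-3))/2 = ((3 + 0) + 3)/2 = (3 + 3)/2 = (½)*6 = 3)
-153*(88 + o) = -153*(88 + 3) = -153*91 = -13923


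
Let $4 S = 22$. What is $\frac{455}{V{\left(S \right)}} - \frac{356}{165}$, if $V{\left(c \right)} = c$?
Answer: $\frac{13294}{165} \approx 80.57$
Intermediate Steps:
$S = \frac{11}{2}$ ($S = \frac{1}{4} \cdot 22 = \frac{11}{2} \approx 5.5$)
$\frac{455}{V{\left(S \right)}} - \frac{356}{165} = \frac{455}{\frac{11}{2}} - \frac{356}{165} = 455 \cdot \frac{2}{11} - \frac{356}{165} = \frac{910}{11} - \frac{356}{165} = \frac{13294}{165}$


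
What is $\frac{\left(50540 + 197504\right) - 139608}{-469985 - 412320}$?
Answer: $- \frac{108436}{882305} \approx -0.1229$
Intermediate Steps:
$\frac{\left(50540 + 197504\right) - 139608}{-469985 - 412320} = \frac{248044 - 139608}{-882305} = 108436 \left(- \frac{1}{882305}\right) = - \frac{108436}{882305}$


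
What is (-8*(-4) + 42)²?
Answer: 5476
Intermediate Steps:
(-8*(-4) + 42)² = (32 + 42)² = 74² = 5476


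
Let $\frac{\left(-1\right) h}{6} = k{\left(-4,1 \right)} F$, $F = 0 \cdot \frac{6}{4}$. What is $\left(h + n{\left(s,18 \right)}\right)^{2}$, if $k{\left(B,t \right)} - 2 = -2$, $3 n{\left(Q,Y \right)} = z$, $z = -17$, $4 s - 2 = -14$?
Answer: $\frac{289}{9} \approx 32.111$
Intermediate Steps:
$s = -3$ ($s = \frac{1}{2} + \frac{1}{4} \left(-14\right) = \frac{1}{2} - \frac{7}{2} = -3$)
$n{\left(Q,Y \right)} = - \frac{17}{3}$ ($n{\left(Q,Y \right)} = \frac{1}{3} \left(-17\right) = - \frac{17}{3}$)
$k{\left(B,t \right)} = 0$ ($k{\left(B,t \right)} = 2 - 2 = 0$)
$F = 0$ ($F = 0 \cdot 6 \cdot \frac{1}{4} = 0 \cdot \frac{3}{2} = 0$)
$h = 0$ ($h = - 6 \cdot 0 \cdot 0 = \left(-6\right) 0 = 0$)
$\left(h + n{\left(s,18 \right)}\right)^{2} = \left(0 - \frac{17}{3}\right)^{2} = \left(- \frac{17}{3}\right)^{2} = \frac{289}{9}$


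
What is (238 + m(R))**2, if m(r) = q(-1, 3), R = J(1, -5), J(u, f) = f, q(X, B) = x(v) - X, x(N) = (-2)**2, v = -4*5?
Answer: 59049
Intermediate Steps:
v = -20
x(N) = 4
q(X, B) = 4 - X
R = -5
m(r) = 5 (m(r) = 4 - 1*(-1) = 4 + 1 = 5)
(238 + m(R))**2 = (238 + 5)**2 = 243**2 = 59049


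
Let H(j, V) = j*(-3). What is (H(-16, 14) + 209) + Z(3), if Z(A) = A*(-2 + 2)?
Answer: 257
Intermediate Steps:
H(j, V) = -3*j
Z(A) = 0 (Z(A) = A*0 = 0)
(H(-16, 14) + 209) + Z(3) = (-3*(-16) + 209) + 0 = (48 + 209) + 0 = 257 + 0 = 257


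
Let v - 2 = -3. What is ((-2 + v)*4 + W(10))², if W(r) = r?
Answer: 4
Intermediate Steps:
v = -1 (v = 2 - 3 = -1)
((-2 + v)*4 + W(10))² = ((-2 - 1)*4 + 10)² = (-3*4 + 10)² = (-12 + 10)² = (-2)² = 4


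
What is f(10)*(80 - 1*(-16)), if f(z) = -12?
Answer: -1152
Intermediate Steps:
f(10)*(80 - 1*(-16)) = -12*(80 - 1*(-16)) = -12*(80 + 16) = -12*96 = -1152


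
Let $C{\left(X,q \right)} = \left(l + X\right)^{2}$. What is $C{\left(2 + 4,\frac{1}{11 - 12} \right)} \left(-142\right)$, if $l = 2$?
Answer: $-9088$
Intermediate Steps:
$C{\left(X,q \right)} = \left(2 + X\right)^{2}$
$C{\left(2 + 4,\frac{1}{11 - 12} \right)} \left(-142\right) = \left(2 + \left(2 + 4\right)\right)^{2} \left(-142\right) = \left(2 + 6\right)^{2} \left(-142\right) = 8^{2} \left(-142\right) = 64 \left(-142\right) = -9088$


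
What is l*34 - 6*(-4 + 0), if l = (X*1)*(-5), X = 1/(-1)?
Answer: 194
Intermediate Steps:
X = -1
l = 5 (l = -1*1*(-5) = -1*(-5) = 5)
l*34 - 6*(-4 + 0) = 5*34 - 6*(-4 + 0) = 170 - 6*(-4) = 170 + 24 = 194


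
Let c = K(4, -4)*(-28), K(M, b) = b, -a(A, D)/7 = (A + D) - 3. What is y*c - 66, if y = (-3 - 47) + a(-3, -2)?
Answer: 606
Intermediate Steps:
a(A, D) = 21 - 7*A - 7*D (a(A, D) = -7*((A + D) - 3) = -7*(-3 + A + D) = 21 - 7*A - 7*D)
y = 6 (y = (-3 - 47) + (21 - 7*(-3) - 7*(-2)) = -50 + (21 + 21 + 14) = -50 + 56 = 6)
c = 112 (c = -4*(-28) = 112)
y*c - 66 = 6*112 - 66 = 672 - 66 = 606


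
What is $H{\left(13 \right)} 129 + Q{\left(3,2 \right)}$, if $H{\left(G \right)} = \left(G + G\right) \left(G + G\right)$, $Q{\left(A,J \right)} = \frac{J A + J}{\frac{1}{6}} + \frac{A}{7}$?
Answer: $\frac{610767}{7} \approx 87252.0$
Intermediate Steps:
$Q{\left(A,J \right)} = 6 J + \frac{A}{7} + 6 A J$ ($Q{\left(A,J \right)} = \left(A J + J\right) \frac{1}{\frac{1}{6}} + A \frac{1}{7} = \left(J + A J\right) 6 + \frac{A}{7} = \left(6 J + 6 A J\right) + \frac{A}{7} = 6 J + \frac{A}{7} + 6 A J$)
$H{\left(G \right)} = 4 G^{2}$ ($H{\left(G \right)} = 2 G 2 G = 4 G^{2}$)
$H{\left(13 \right)} 129 + Q{\left(3,2 \right)} = 4 \cdot 13^{2} \cdot 129 + \left(6 \cdot 2 + \frac{1}{7} \cdot 3 + 6 \cdot 3 \cdot 2\right) = 4 \cdot 169 \cdot 129 + \left(12 + \frac{3}{7} + 36\right) = 676 \cdot 129 + \frac{339}{7} = 87204 + \frac{339}{7} = \frac{610767}{7}$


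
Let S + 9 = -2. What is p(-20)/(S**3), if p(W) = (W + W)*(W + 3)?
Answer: -680/1331 ≈ -0.51089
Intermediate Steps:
S = -11 (S = -9 - 2 = -11)
p(W) = 2*W*(3 + W) (p(W) = (2*W)*(3 + W) = 2*W*(3 + W))
p(-20)/(S**3) = (2*(-20)*(3 - 20))/((-11)**3) = (2*(-20)*(-17))/(-1331) = 680*(-1/1331) = -680/1331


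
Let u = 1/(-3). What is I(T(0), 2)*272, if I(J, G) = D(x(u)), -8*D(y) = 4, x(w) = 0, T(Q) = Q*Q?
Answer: -136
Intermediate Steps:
T(Q) = Q²
u = -⅓ ≈ -0.33333
D(y) = -½ (D(y) = -⅛*4 = -½)
I(J, G) = -½
I(T(0), 2)*272 = -½*272 = -136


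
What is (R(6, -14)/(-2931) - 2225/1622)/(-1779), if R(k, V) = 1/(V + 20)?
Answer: 9782618/12686267817 ≈ 0.00077112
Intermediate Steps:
R(k, V) = 1/(20 + V)
(R(6, -14)/(-2931) - 2225/1622)/(-1779) = (1/((20 - 14)*(-2931)) - 2225/1622)/(-1779) = (-1/2931/6 - 2225*1/1622)*(-1/1779) = ((⅙)*(-1/2931) - 2225/1622)*(-1/1779) = (-1/17586 - 2225/1622)*(-1/1779) = -9782618/7131123*(-1/1779) = 9782618/12686267817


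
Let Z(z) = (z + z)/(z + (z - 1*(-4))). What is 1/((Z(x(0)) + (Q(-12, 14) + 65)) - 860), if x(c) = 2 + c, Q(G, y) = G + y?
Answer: -2/1585 ≈ -0.0012618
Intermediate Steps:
Z(z) = 2*z/(4 + 2*z) (Z(z) = (2*z)/(z + (z + 4)) = (2*z)/(z + (4 + z)) = (2*z)/(4 + 2*z) = 2*z/(4 + 2*z))
1/((Z(x(0)) + (Q(-12, 14) + 65)) - 860) = 1/(((2 + 0)/(2 + (2 + 0)) + ((-12 + 14) + 65)) - 860) = 1/((2/(2 + 2) + (2 + 65)) - 860) = 1/((2/4 + 67) - 860) = 1/((2*(1/4) + 67) - 860) = 1/((1/2 + 67) - 860) = 1/(135/2 - 860) = 1/(-1585/2) = -2/1585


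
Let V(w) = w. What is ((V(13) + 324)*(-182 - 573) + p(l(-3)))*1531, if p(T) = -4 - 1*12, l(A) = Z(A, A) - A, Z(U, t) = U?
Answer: -389564481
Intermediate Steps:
l(A) = 0 (l(A) = A - A = 0)
p(T) = -16 (p(T) = -4 - 12 = -16)
((V(13) + 324)*(-182 - 573) + p(l(-3)))*1531 = ((13 + 324)*(-182 - 573) - 16)*1531 = (337*(-755) - 16)*1531 = (-254435 - 16)*1531 = -254451*1531 = -389564481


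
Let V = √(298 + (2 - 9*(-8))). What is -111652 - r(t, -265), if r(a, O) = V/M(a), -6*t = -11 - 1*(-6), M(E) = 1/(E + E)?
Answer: -111652 - 10*√93/3 ≈ -1.1168e+5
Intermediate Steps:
M(E) = 1/(2*E)
V = 2*√93 (V = √(298 + (2 + 72)) = √(298 + 74) = √372 = 2*√93 ≈ 19.287)
t = ⅚ (t = -(-11 - 1*(-6))/6 = -(-11 + 6)/6 = -⅙*(-5) = ⅚ ≈ 0.83333)
r(a, O) = 4*a*√93 (r(a, O) = (2*√93)/((1/(2*a))) = (2*√93)*(2*a) = 4*a*√93)
-111652 - r(t, -265) = -111652 - 4*5*√93/6 = -111652 - 10*√93/3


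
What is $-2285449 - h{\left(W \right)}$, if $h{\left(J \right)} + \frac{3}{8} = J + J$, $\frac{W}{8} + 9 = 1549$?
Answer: $- \frac{18480709}{8} \approx -2.3101 \cdot 10^{6}$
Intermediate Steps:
$W = 12320$ ($W = -72 + 8 \cdot 1549 = -72 + 12392 = 12320$)
$h{\left(J \right)} = - \frac{3}{8} + 2 J$ ($h{\left(J \right)} = - \frac{3}{8} + \left(J + J\right) = - \frac{3}{8} + 2 J$)
$-2285449 - h{\left(W \right)} = -2285449 - \left(- \frac{3}{8} + 2 \cdot 12320\right) = -2285449 - \left(- \frac{3}{8} + 24640\right) = -2285449 - \frac{197117}{8} = - \frac{18480709}{8}$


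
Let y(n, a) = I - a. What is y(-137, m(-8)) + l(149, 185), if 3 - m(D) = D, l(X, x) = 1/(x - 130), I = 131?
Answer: 6601/55 ≈ 120.02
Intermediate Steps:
l(X, x) = 1/(-130 + x)
m(D) = 3 - D
y(n, a) = 131 - a
y(-137, m(-8)) + l(149, 185) = (131 - (3 - 1*(-8))) + 1/(-130 + 185) = (131 - (3 + 8)) + 1/55 = (131 - 1*11) + 1/55 = (131 - 11) + 1/55 = 120 + 1/55 = 6601/55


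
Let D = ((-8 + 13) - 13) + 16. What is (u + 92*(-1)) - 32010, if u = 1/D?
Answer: -256815/8 ≈ -32102.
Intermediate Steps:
D = 8 (D = (5 - 13) + 16 = -8 + 16 = 8)
u = ⅛ (u = 1/8 = ⅛ ≈ 0.12500)
(u + 92*(-1)) - 32010 = (⅛ + 92*(-1)) - 32010 = (⅛ - 92) - 32010 = -735/8 - 32010 = -256815/8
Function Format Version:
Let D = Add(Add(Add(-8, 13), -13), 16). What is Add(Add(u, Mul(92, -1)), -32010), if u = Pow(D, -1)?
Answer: Rational(-256815, 8) ≈ -32102.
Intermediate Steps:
D = 8 (D = Add(Add(5, -13), 16) = Add(-8, 16) = 8)
u = Rational(1, 8) (u = Pow(8, -1) = Rational(1, 8) ≈ 0.12500)
Add(Add(u, Mul(92, -1)), -32010) = Add(Add(Rational(1, 8), Mul(92, -1)), -32010) = Add(Add(Rational(1, 8), -92), -32010) = Add(Rational(-735, 8), -32010) = Rational(-256815, 8)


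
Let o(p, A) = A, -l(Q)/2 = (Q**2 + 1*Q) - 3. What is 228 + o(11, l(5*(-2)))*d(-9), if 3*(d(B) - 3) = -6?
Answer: 54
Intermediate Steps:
d(B) = 1 (d(B) = 3 + (1/3)*(-6) = 3 - 2 = 1)
l(Q) = 6 - 2*Q - 2*Q**2 (l(Q) = -2*((Q**2 + 1*Q) - 3) = -2*((Q**2 + Q) - 3) = -2*((Q + Q**2) - 3) = -2*(-3 + Q + Q**2) = 6 - 2*Q - 2*Q**2)
228 + o(11, l(5*(-2)))*d(-9) = 228 + (6 - 10*(-2) - 2*(5*(-2))**2)*1 = 228 + (6 - 2*(-10) - 2*(-10)**2)*1 = 228 + (6 + 20 - 2*100)*1 = 228 + (6 + 20 - 200)*1 = 228 - 174*1 = 228 - 174 = 54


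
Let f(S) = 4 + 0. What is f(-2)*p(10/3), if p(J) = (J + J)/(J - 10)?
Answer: -4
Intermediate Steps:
p(J) = 2*J/(-10 + J) (p(J) = (2*J)/(-10 + J) = 2*J/(-10 + J))
f(S) = 4
f(-2)*p(10/3) = 4*(2*(10/3)/(-10 + 10/3)) = 4*(2*(10/3)/(-20/3)) = 4*(2*(10/3)*(-3/20)) = 4*(-1) = -4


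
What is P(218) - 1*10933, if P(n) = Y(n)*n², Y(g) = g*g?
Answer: 2258519643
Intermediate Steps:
Y(g) = g²
P(n) = n⁴ (P(n) = n²*n² = n⁴)
P(218) - 1*10933 = 218⁴ - 1*10933 = 2258530576 - 10933 = 2258519643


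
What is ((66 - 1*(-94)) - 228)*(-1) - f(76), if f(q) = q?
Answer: -8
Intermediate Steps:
((66 - 1*(-94)) - 228)*(-1) - f(76) = ((66 - 1*(-94)) - 228)*(-1) - 1*76 = ((66 + 94) - 228)*(-1) - 76 = (160 - 228)*(-1) - 76 = -68*(-1) - 76 = 68 - 76 = -8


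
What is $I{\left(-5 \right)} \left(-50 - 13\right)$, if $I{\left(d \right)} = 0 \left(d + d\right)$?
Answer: $0$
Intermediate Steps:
$I{\left(d \right)} = 0$ ($I{\left(d \right)} = 0 \cdot 2 d = 0$)
$I{\left(-5 \right)} \left(-50 - 13\right) = 0 \left(-50 - 13\right) = 0 \left(-63\right) = 0$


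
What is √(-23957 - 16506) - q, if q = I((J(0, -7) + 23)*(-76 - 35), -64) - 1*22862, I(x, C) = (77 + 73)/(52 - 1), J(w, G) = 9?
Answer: 388604/17 + I*√40463 ≈ 22859.0 + 201.15*I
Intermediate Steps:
I(x, C) = 50/17 (I(x, C) = 150/51 = 150*(1/51) = 50/17)
q = -388604/17 (q = 50/17 - 1*22862 = 50/17 - 22862 = -388604/17 ≈ -22859.)
√(-23957 - 16506) - q = √(-23957 - 16506) - 1*(-388604/17) = √(-40463) + 388604/17 = I*√40463 + 388604/17 = 388604/17 + I*√40463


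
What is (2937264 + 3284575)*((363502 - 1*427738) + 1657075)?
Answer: 9910387810921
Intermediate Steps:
(2937264 + 3284575)*((363502 - 1*427738) + 1657075) = 6221839*((363502 - 427738) + 1657075) = 6221839*(-64236 + 1657075) = 6221839*1592839 = 9910387810921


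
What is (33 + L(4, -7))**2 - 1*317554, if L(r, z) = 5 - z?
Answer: -315529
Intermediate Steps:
(33 + L(4, -7))**2 - 1*317554 = (33 + (5 - 1*(-7)))**2 - 1*317554 = (33 + (5 + 7))**2 - 317554 = (33 + 12)**2 - 317554 = 45**2 - 317554 = 2025 - 317554 = -315529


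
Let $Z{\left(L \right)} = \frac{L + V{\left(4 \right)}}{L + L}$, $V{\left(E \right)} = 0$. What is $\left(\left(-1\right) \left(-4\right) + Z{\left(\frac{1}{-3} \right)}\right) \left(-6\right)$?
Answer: $-27$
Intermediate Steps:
$Z{\left(L \right)} = \frac{1}{2}$ ($Z{\left(L \right)} = \frac{L + 0}{L + L} = \frac{L}{2 L} = L \frac{1}{2 L} = \frac{1}{2}$)
$\left(\left(-1\right) \left(-4\right) + Z{\left(\frac{1}{-3} \right)}\right) \left(-6\right) = \left(\left(-1\right) \left(-4\right) + \frac{1}{2}\right) \left(-6\right) = \left(4 + \frac{1}{2}\right) \left(-6\right) = \frac{9}{2} \left(-6\right) = -27$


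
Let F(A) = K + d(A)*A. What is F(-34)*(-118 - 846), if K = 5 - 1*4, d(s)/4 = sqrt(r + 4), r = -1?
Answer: -964 + 131104*sqrt(3) ≈ 2.2611e+5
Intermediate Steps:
d(s) = 4*sqrt(3) (d(s) = 4*sqrt(-1 + 4) = 4*sqrt(3))
K = 1 (K = 5 - 4 = 1)
F(A) = 1 + 4*A*sqrt(3) (F(A) = 1 + (4*sqrt(3))*A = 1 + 4*A*sqrt(3))
F(-34)*(-118 - 846) = (1 + 4*(-34)*sqrt(3))*(-118 - 846) = (1 - 136*sqrt(3))*(-964) = -964 + 131104*sqrt(3)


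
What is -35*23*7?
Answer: -5635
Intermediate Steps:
-35*23*7 = -805*7 = -5635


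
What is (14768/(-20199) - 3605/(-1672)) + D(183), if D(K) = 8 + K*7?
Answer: 43581171691/33772728 ≈ 1290.4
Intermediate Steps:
D(K) = 8 + 7*K
(14768/(-20199) - 3605/(-1672)) + D(183) = (14768/(-20199) - 3605/(-1672)) + (8 + 7*183) = (14768*(-1/20199) - 3605*(-1/1672)) + (8 + 1281) = (-14768/20199 + 3605/1672) + 1289 = 48125299/33772728 + 1289 = 43581171691/33772728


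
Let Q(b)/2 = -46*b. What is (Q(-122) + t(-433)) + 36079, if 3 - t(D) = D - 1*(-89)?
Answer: 47650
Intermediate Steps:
Q(b) = -92*b (Q(b) = 2*(-46*b) = -92*b)
t(D) = -86 - D (t(D) = 3 - (D - 1*(-89)) = 3 - (D + 89) = 3 - (89 + D) = 3 + (-89 - D) = -86 - D)
(Q(-122) + t(-433)) + 36079 = (-92*(-122) + (-86 - 1*(-433))) + 36079 = (11224 + (-86 + 433)) + 36079 = (11224 + 347) + 36079 = 11571 + 36079 = 47650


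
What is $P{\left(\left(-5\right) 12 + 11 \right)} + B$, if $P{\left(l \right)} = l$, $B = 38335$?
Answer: $38286$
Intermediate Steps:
$P{\left(\left(-5\right) 12 + 11 \right)} + B = \left(\left(-5\right) 12 + 11\right) + 38335 = \left(-60 + 11\right) + 38335 = -49 + 38335 = 38286$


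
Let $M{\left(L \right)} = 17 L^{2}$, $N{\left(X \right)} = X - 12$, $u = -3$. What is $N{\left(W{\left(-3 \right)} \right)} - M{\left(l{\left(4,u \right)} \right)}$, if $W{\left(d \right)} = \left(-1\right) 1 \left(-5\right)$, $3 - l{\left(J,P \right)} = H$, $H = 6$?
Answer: $-160$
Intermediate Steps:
$l{\left(J,P \right)} = -3$ ($l{\left(J,P \right)} = 3 - 6 = -3$)
$W{\left(d \right)} = 5$ ($W{\left(d \right)} = \left(-1\right) \left(-5\right) = 5$)
$N{\left(X \right)} = -12 + X$ ($N{\left(X \right)} = X - 12 = -12 + X$)
$N{\left(W{\left(-3 \right)} \right)} - M{\left(l{\left(4,u \right)} \right)} = \left(-12 + 5\right) - 17 \left(-3\right)^{2} = -7 - 17 \cdot 9 = -7 - 153 = -160$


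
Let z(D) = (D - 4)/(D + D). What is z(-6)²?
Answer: 25/36 ≈ 0.69444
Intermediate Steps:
z(D) = (-4 + D)/(2*D) (z(D) = (-4 + D)/((2*D)) = (-4 + D)*(1/(2*D)) = (-4 + D)/(2*D))
z(-6)² = ((½)*(-4 - 6)/(-6))² = ((½)*(-⅙)*(-10))² = (⅚)² = 25/36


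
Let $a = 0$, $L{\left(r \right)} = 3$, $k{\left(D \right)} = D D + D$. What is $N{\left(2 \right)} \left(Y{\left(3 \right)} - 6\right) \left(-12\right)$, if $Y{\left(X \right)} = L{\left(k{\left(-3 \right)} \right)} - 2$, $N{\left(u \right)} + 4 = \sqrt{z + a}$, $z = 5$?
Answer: $-240 + 60 \sqrt{5} \approx -105.84$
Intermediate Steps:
$k{\left(D \right)} = D + D^{2}$ ($k{\left(D \right)} = D^{2} + D = D + D^{2}$)
$N{\left(u \right)} = -4 + \sqrt{5}$ ($N{\left(u \right)} = -4 + \sqrt{5 + 0} = -4 + \sqrt{5}$)
$Y{\left(X \right)} = 1$ ($Y{\left(X \right)} = 3 - 2 = 1$)
$N{\left(2 \right)} \left(Y{\left(3 \right)} - 6\right) \left(-12\right) = \left(-4 + \sqrt{5}\right) \left(1 - 6\right) \left(-12\right) = \left(-4 + \sqrt{5}\right) \left(\left(-5\right) \left(-12\right)\right) = \left(-4 + \sqrt{5}\right) 60 = -240 + 60 \sqrt{5}$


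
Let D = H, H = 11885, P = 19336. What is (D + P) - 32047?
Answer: -826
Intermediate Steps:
D = 11885
(D + P) - 32047 = (11885 + 19336) - 32047 = 31221 - 32047 = -826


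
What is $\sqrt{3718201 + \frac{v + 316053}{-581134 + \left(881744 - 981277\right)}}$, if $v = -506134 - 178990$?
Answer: $\frac{\sqrt{1722670902292295046}}{680667} \approx 1928.3$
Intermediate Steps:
$v = -685124$
$\sqrt{3718201 + \frac{v + 316053}{-581134 + \left(881744 - 981277\right)}} = \sqrt{3718201 + \frac{-685124 + 316053}{-581134 + \left(881744 - 981277\right)}} = \sqrt{3718201 - \frac{369071}{-581134 + \left(881744 - 981277\right)}} = \sqrt{3718201 - \frac{369071}{-581134 - 99533}} = \sqrt{3718201 - \frac{369071}{-680667}} = \sqrt{3718201 - - \frac{369071}{680667}} = \sqrt{3718201 + \frac{369071}{680667}} = \sqrt{\frac{2530857089138}{680667}} = \frac{\sqrt{1722670902292295046}}{680667}$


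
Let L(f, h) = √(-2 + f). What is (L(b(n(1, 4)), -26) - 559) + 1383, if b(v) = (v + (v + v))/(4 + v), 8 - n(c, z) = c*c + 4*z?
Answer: 824 + √85/5 ≈ 825.84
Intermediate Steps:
n(c, z) = 8 - c² - 4*z (n(c, z) = 8 - (c*c + 4*z) = 8 - (c² + 4*z) = 8 + (-c² - 4*z) = 8 - c² - 4*z)
b(v) = 3*v/(4 + v) (b(v) = (v + 2*v)/(4 + v) = (3*v)/(4 + v) = 3*v/(4 + v))
(L(b(n(1, 4)), -26) - 559) + 1383 = (√(-2 + 3*(8 - 1*1² - 4*4)/(4 + (8 - 1*1² - 4*4))) - 559) + 1383 = (√(-2 + 3*(8 - 1*1 - 16)/(4 + (8 - 1*1 - 16))) - 559) + 1383 = (√(-2 + 3*(8 - 1 - 16)/(4 + (8 - 1 - 16))) - 559) + 1383 = (√(-2 + 3*(-9)/(4 - 9)) - 559) + 1383 = (√(-2 + 3*(-9)/(-5)) - 559) + 1383 = (√(-2 + 3*(-9)*(-⅕)) - 559) + 1383 = (√(-2 + 27/5) - 559) + 1383 = (√(17/5) - 559) + 1383 = (√85/5 - 559) + 1383 = (-559 + √85/5) + 1383 = 824 + √85/5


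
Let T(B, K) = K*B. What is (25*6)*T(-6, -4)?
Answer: 3600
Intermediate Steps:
T(B, K) = B*K
(25*6)*T(-6, -4) = (25*6)*(-6*(-4)) = 150*24 = 3600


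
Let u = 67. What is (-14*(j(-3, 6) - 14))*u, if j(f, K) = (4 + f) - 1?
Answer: 13132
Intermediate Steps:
j(f, K) = 3 + f
(-14*(j(-3, 6) - 14))*u = -14*((3 - 3) - 14)*67 = -14*(0 - 14)*67 = -14*(-14)*67 = 196*67 = 13132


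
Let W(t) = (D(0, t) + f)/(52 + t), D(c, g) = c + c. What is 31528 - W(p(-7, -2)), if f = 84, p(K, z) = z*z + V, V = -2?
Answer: 283738/9 ≈ 31526.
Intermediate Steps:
D(c, g) = 2*c
p(K, z) = -2 + z² (p(K, z) = z*z - 2 = z² - 2 = -2 + z²)
W(t) = 84/(52 + t) (W(t) = (2*0 + 84)/(52 + t) = (0 + 84)/(52 + t) = 84/(52 + t))
31528 - W(p(-7, -2)) = 31528 - 84/(52 + (-2 + (-2)²)) = 31528 - 84/(52 + (-2 + 4)) = 31528 - 84/(52 + 2) = 31528 - 84/54 = 31528 - 1*14/9 = 31528 - 14/9 = 283738/9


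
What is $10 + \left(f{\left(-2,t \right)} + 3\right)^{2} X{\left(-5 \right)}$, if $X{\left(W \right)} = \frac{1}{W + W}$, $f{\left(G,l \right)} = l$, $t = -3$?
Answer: $10$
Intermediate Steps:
$X{\left(W \right)} = \frac{1}{2 W}$
$10 + \left(f{\left(-2,t \right)} + 3\right)^{2} X{\left(-5 \right)} = 10 + \left(-3 + 3\right)^{2} \frac{1}{2 \left(-5\right)} = 10 + 0^{2} \cdot \frac{1}{2} \left(- \frac{1}{5}\right) = 10 + 0 \left(- \frac{1}{10}\right) = 10 + 0 = 10$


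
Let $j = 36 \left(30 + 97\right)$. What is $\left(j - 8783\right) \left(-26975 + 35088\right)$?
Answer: $-34163843$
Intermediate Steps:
$j = 4572$ ($j = 36 \cdot 127 = 4572$)
$\left(j - 8783\right) \left(-26975 + 35088\right) = \left(4572 - 8783\right) \left(-26975 + 35088\right) = \left(-4211\right) 8113 = -34163843$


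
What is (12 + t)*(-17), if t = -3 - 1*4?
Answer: -85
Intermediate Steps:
t = -7 (t = -3 - 4 = -7)
(12 + t)*(-17) = (12 - 7)*(-17) = 5*(-17) = -85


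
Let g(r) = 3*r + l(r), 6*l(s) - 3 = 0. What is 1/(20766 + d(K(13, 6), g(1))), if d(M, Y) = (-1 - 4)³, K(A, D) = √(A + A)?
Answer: 1/20641 ≈ 4.8447e-5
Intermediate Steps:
l(s) = ½ (l(s) = ½ + (⅙)*0 = ½ + 0 = ½)
g(r) = ½ + 3*r (g(r) = 3*r + ½ = ½ + 3*r)
K(A, D) = √2*√A (K(A, D) = √(2*A) = √2*√A)
d(M, Y) = -125 (d(M, Y) = (-5)³ = -125)
1/(20766 + d(K(13, 6), g(1))) = 1/(20766 - 125) = 1/20641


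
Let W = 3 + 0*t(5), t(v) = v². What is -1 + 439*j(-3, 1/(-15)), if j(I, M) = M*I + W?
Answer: 7019/5 ≈ 1403.8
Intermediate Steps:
W = 3 (W = 3 + 0*5² = 3 + 0*25 = 3 + 0 = 3)
j(I, M) = 3 + I*M (j(I, M) = M*I + 3 = I*M + 3 = 3 + I*M)
-1 + 439*j(-3, 1/(-15)) = -1 + 439*(3 - 3/(-15)) = -1 + 439*(3 - 3*(-1/15)) = -1 + 439*(3 + ⅕) = -1 + 439*(16/5) = -1 + 7024/5 = 7019/5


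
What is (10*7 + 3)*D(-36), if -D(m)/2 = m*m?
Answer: -189216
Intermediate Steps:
D(m) = -2*m² (D(m) = -2*m*m = -2*m²)
(10*7 + 3)*D(-36) = (10*7 + 3)*(-2*(-36)²) = (70 + 3)*(-2*1296) = 73*(-2592) = -189216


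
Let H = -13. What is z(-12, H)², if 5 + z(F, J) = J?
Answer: 324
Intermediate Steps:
z(F, J) = -5 + J
z(-12, H)² = (-5 - 13)² = (-18)² = 324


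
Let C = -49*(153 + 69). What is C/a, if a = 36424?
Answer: -5439/18212 ≈ -0.29865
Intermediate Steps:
C = -10878 (C = -49*222 = -10878)
C/a = -10878/36424 = -10878*1/36424 = -5439/18212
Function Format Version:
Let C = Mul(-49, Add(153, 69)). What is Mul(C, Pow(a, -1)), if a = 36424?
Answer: Rational(-5439, 18212) ≈ -0.29865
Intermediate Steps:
C = -10878 (C = Mul(-49, 222) = -10878)
Mul(C, Pow(a, -1)) = Mul(-10878, Pow(36424, -1)) = Mul(-10878, Rational(1, 36424)) = Rational(-5439, 18212)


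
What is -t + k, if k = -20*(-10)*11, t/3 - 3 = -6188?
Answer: 20755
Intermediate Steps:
t = -18555 (t = 9 + 3*(-6188) = 9 - 18564 = -18555)
k = 2200 (k = 200*11 = 2200)
-t + k = -1*(-18555) + 2200 = 18555 + 2200 = 20755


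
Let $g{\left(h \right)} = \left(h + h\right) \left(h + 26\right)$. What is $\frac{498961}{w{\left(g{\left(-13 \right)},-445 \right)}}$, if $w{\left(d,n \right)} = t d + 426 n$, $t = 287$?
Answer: $- \frac{498961}{286576} \approx -1.7411$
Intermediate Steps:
$g{\left(h \right)} = 2 h \left(26 + h\right)$
$w{\left(d,n \right)} = 287 d + 426 n$
$\frac{498961}{w{\left(g{\left(-13 \right)},-445 \right)}} = \frac{498961}{287 \cdot 2 \left(-13\right) \left(26 - 13\right) + 426 \left(-445\right)} = \frac{498961}{287 \cdot 2 \left(-13\right) 13 - 189570} = \frac{498961}{287 \left(-338\right) - 189570} = \frac{498961}{-97006 - 189570} = \frac{498961}{-286576} = 498961 \left(- \frac{1}{286576}\right) = - \frac{498961}{286576}$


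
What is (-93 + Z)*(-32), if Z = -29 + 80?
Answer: 1344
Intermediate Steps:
Z = 51
(-93 + Z)*(-32) = (-93 + 51)*(-32) = -42*(-32) = 1344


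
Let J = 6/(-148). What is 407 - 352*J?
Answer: 15587/37 ≈ 421.27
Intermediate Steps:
J = -3/74 (J = 6*(-1/148) = -3/74 ≈ -0.040541)
407 - 352*J = 407 - 352*(-3/74) = 407 + 528/37 = 15587/37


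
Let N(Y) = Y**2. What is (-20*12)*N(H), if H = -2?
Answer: -960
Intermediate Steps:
(-20*12)*N(H) = -20*12*(-2)**2 = -240*4 = -960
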